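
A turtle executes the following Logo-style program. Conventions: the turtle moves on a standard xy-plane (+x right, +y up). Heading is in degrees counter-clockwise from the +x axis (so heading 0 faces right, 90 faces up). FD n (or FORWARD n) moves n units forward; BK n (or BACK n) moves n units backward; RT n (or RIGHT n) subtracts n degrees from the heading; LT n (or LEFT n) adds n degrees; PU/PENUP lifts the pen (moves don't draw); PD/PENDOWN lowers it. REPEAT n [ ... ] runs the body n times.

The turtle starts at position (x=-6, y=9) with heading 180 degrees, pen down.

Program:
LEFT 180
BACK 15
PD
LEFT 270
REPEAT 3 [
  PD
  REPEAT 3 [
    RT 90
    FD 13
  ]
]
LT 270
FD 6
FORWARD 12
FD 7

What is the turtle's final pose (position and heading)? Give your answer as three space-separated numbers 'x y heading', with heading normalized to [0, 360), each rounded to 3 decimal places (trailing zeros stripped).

Answer: -34 34 90

Derivation:
Executing turtle program step by step:
Start: pos=(-6,9), heading=180, pen down
LT 180: heading 180 -> 0
BK 15: (-6,9) -> (-21,9) [heading=0, draw]
PD: pen down
LT 270: heading 0 -> 270
REPEAT 3 [
  -- iteration 1/3 --
  PD: pen down
  REPEAT 3 [
    -- iteration 1/3 --
    RT 90: heading 270 -> 180
    FD 13: (-21,9) -> (-34,9) [heading=180, draw]
    -- iteration 2/3 --
    RT 90: heading 180 -> 90
    FD 13: (-34,9) -> (-34,22) [heading=90, draw]
    -- iteration 3/3 --
    RT 90: heading 90 -> 0
    FD 13: (-34,22) -> (-21,22) [heading=0, draw]
  ]
  -- iteration 2/3 --
  PD: pen down
  REPEAT 3 [
    -- iteration 1/3 --
    RT 90: heading 0 -> 270
    FD 13: (-21,22) -> (-21,9) [heading=270, draw]
    -- iteration 2/3 --
    RT 90: heading 270 -> 180
    FD 13: (-21,9) -> (-34,9) [heading=180, draw]
    -- iteration 3/3 --
    RT 90: heading 180 -> 90
    FD 13: (-34,9) -> (-34,22) [heading=90, draw]
  ]
  -- iteration 3/3 --
  PD: pen down
  REPEAT 3 [
    -- iteration 1/3 --
    RT 90: heading 90 -> 0
    FD 13: (-34,22) -> (-21,22) [heading=0, draw]
    -- iteration 2/3 --
    RT 90: heading 0 -> 270
    FD 13: (-21,22) -> (-21,9) [heading=270, draw]
    -- iteration 3/3 --
    RT 90: heading 270 -> 180
    FD 13: (-21,9) -> (-34,9) [heading=180, draw]
  ]
]
LT 270: heading 180 -> 90
FD 6: (-34,9) -> (-34,15) [heading=90, draw]
FD 12: (-34,15) -> (-34,27) [heading=90, draw]
FD 7: (-34,27) -> (-34,34) [heading=90, draw]
Final: pos=(-34,34), heading=90, 13 segment(s) drawn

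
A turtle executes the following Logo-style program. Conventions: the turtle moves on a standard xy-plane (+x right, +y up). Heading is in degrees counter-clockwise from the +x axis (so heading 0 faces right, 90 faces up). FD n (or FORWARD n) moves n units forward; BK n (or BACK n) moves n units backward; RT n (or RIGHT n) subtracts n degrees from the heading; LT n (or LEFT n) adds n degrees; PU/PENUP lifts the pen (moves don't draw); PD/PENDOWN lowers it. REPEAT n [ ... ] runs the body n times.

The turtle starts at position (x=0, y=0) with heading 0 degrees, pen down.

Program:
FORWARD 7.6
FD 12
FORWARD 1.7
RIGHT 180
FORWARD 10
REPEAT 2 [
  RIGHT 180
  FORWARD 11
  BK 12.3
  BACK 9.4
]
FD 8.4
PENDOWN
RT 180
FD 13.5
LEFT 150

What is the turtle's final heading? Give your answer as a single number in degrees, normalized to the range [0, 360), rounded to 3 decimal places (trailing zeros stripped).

Answer: 150

Derivation:
Executing turtle program step by step:
Start: pos=(0,0), heading=0, pen down
FD 7.6: (0,0) -> (7.6,0) [heading=0, draw]
FD 12: (7.6,0) -> (19.6,0) [heading=0, draw]
FD 1.7: (19.6,0) -> (21.3,0) [heading=0, draw]
RT 180: heading 0 -> 180
FD 10: (21.3,0) -> (11.3,0) [heading=180, draw]
REPEAT 2 [
  -- iteration 1/2 --
  RT 180: heading 180 -> 0
  FD 11: (11.3,0) -> (22.3,0) [heading=0, draw]
  BK 12.3: (22.3,0) -> (10,0) [heading=0, draw]
  BK 9.4: (10,0) -> (0.6,0) [heading=0, draw]
  -- iteration 2/2 --
  RT 180: heading 0 -> 180
  FD 11: (0.6,0) -> (-10.4,0) [heading=180, draw]
  BK 12.3: (-10.4,0) -> (1.9,0) [heading=180, draw]
  BK 9.4: (1.9,0) -> (11.3,0) [heading=180, draw]
]
FD 8.4: (11.3,0) -> (2.9,0) [heading=180, draw]
PD: pen down
RT 180: heading 180 -> 0
FD 13.5: (2.9,0) -> (16.4,0) [heading=0, draw]
LT 150: heading 0 -> 150
Final: pos=(16.4,0), heading=150, 12 segment(s) drawn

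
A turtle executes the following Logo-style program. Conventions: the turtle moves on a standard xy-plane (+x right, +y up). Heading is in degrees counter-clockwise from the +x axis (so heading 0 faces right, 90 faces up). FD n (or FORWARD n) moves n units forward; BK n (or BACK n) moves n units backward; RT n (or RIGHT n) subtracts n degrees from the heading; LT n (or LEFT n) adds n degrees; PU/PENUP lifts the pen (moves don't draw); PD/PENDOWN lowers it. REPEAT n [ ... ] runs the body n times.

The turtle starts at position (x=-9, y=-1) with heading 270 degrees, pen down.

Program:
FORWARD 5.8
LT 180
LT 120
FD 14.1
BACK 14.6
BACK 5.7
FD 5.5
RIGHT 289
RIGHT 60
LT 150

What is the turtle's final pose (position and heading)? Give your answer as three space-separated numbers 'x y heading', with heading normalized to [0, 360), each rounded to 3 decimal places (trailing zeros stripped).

Executing turtle program step by step:
Start: pos=(-9,-1), heading=270, pen down
FD 5.8: (-9,-1) -> (-9,-6.8) [heading=270, draw]
LT 180: heading 270 -> 90
LT 120: heading 90 -> 210
FD 14.1: (-9,-6.8) -> (-21.211,-13.85) [heading=210, draw]
BK 14.6: (-21.211,-13.85) -> (-8.567,-6.55) [heading=210, draw]
BK 5.7: (-8.567,-6.55) -> (-3.631,-3.7) [heading=210, draw]
FD 5.5: (-3.631,-3.7) -> (-8.394,-6.45) [heading=210, draw]
RT 289: heading 210 -> 281
RT 60: heading 281 -> 221
LT 150: heading 221 -> 11
Final: pos=(-8.394,-6.45), heading=11, 5 segment(s) drawn

Answer: -8.394 -6.45 11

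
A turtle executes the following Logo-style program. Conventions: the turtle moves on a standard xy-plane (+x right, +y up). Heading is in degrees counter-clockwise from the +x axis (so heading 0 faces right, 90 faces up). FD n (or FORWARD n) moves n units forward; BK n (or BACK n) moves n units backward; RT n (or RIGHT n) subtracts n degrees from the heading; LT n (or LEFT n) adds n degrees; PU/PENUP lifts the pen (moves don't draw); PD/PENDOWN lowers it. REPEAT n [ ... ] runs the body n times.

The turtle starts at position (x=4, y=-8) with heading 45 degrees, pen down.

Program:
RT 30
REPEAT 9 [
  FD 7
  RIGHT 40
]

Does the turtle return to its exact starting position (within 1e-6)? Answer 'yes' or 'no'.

Executing turtle program step by step:
Start: pos=(4,-8), heading=45, pen down
RT 30: heading 45 -> 15
REPEAT 9 [
  -- iteration 1/9 --
  FD 7: (4,-8) -> (10.761,-6.188) [heading=15, draw]
  RT 40: heading 15 -> 335
  -- iteration 2/9 --
  FD 7: (10.761,-6.188) -> (17.106,-9.147) [heading=335, draw]
  RT 40: heading 335 -> 295
  -- iteration 3/9 --
  FD 7: (17.106,-9.147) -> (20.064,-15.491) [heading=295, draw]
  RT 40: heading 295 -> 255
  -- iteration 4/9 --
  FD 7: (20.064,-15.491) -> (18.252,-22.252) [heading=255, draw]
  RT 40: heading 255 -> 215
  -- iteration 5/9 --
  FD 7: (18.252,-22.252) -> (12.518,-26.267) [heading=215, draw]
  RT 40: heading 215 -> 175
  -- iteration 6/9 --
  FD 7: (12.518,-26.267) -> (5.545,-25.657) [heading=175, draw]
  RT 40: heading 175 -> 135
  -- iteration 7/9 --
  FD 7: (5.545,-25.657) -> (0.595,-20.707) [heading=135, draw]
  RT 40: heading 135 -> 95
  -- iteration 8/9 --
  FD 7: (0.595,-20.707) -> (-0.015,-13.734) [heading=95, draw]
  RT 40: heading 95 -> 55
  -- iteration 9/9 --
  FD 7: (-0.015,-13.734) -> (4,-8) [heading=55, draw]
  RT 40: heading 55 -> 15
]
Final: pos=(4,-8), heading=15, 9 segment(s) drawn

Start position: (4, -8)
Final position: (4, -8)
Distance = 0; < 1e-6 -> CLOSED

Answer: yes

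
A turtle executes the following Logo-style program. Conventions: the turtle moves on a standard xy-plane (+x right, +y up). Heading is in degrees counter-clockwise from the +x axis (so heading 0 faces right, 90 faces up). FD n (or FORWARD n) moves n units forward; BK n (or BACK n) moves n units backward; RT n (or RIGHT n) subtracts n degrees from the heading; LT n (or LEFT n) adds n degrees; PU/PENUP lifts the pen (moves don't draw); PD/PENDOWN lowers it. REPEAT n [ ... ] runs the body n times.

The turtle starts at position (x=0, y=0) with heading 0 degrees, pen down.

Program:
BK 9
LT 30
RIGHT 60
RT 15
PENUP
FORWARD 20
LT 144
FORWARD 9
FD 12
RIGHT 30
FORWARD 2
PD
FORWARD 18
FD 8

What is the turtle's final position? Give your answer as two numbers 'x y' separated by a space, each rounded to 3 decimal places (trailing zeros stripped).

Executing turtle program step by step:
Start: pos=(0,0), heading=0, pen down
BK 9: (0,0) -> (-9,0) [heading=0, draw]
LT 30: heading 0 -> 30
RT 60: heading 30 -> 330
RT 15: heading 330 -> 315
PU: pen up
FD 20: (-9,0) -> (5.142,-14.142) [heading=315, move]
LT 144: heading 315 -> 99
FD 9: (5.142,-14.142) -> (3.734,-5.253) [heading=99, move]
FD 12: (3.734,-5.253) -> (1.857,6.599) [heading=99, move]
RT 30: heading 99 -> 69
FD 2: (1.857,6.599) -> (2.574,8.466) [heading=69, move]
PD: pen down
FD 18: (2.574,8.466) -> (9.024,25.271) [heading=69, draw]
FD 8: (9.024,25.271) -> (11.891,32.74) [heading=69, draw]
Final: pos=(11.891,32.74), heading=69, 3 segment(s) drawn

Answer: 11.891 32.74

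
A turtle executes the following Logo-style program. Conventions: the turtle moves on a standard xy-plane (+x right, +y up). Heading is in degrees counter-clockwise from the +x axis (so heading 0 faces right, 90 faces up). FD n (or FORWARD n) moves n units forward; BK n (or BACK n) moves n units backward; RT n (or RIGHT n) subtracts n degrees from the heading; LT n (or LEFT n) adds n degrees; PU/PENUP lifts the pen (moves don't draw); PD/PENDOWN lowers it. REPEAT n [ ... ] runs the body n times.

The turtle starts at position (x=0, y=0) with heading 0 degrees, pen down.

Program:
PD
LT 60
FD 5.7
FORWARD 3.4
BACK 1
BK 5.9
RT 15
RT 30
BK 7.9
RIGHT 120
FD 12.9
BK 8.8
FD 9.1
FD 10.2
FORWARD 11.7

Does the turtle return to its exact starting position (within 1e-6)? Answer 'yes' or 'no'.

Executing turtle program step by step:
Start: pos=(0,0), heading=0, pen down
PD: pen down
LT 60: heading 0 -> 60
FD 5.7: (0,0) -> (2.85,4.936) [heading=60, draw]
FD 3.4: (2.85,4.936) -> (4.55,7.881) [heading=60, draw]
BK 1: (4.55,7.881) -> (4.05,7.015) [heading=60, draw]
BK 5.9: (4.05,7.015) -> (1.1,1.905) [heading=60, draw]
RT 15: heading 60 -> 45
RT 30: heading 45 -> 15
BK 7.9: (1.1,1.905) -> (-6.531,-0.139) [heading=15, draw]
RT 120: heading 15 -> 255
FD 12.9: (-6.531,-0.139) -> (-9.87,-12.6) [heading=255, draw]
BK 8.8: (-9.87,-12.6) -> (-7.592,-4.1) [heading=255, draw]
FD 9.1: (-7.592,-4.1) -> (-9.947,-12.89) [heading=255, draw]
FD 10.2: (-9.947,-12.89) -> (-12.587,-22.742) [heading=255, draw]
FD 11.7: (-12.587,-22.742) -> (-15.615,-34.043) [heading=255, draw]
Final: pos=(-15.615,-34.043), heading=255, 10 segment(s) drawn

Start position: (0, 0)
Final position: (-15.615, -34.043)
Distance = 37.454; >= 1e-6 -> NOT closed

Answer: no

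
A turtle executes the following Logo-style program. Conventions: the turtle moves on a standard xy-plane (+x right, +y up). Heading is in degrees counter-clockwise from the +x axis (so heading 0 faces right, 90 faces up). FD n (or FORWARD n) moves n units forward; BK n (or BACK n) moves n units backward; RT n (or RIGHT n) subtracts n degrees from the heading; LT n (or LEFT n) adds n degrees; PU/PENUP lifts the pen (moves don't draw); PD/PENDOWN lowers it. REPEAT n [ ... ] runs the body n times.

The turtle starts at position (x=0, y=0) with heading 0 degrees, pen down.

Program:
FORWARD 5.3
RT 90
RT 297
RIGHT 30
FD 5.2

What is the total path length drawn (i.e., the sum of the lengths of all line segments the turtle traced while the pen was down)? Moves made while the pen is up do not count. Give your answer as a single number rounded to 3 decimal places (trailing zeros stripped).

Executing turtle program step by step:
Start: pos=(0,0), heading=0, pen down
FD 5.3: (0,0) -> (5.3,0) [heading=0, draw]
RT 90: heading 0 -> 270
RT 297: heading 270 -> 333
RT 30: heading 333 -> 303
FD 5.2: (5.3,0) -> (8.132,-4.361) [heading=303, draw]
Final: pos=(8.132,-4.361), heading=303, 2 segment(s) drawn

Segment lengths:
  seg 1: (0,0) -> (5.3,0), length = 5.3
  seg 2: (5.3,0) -> (8.132,-4.361), length = 5.2
Total = 10.5

Answer: 10.5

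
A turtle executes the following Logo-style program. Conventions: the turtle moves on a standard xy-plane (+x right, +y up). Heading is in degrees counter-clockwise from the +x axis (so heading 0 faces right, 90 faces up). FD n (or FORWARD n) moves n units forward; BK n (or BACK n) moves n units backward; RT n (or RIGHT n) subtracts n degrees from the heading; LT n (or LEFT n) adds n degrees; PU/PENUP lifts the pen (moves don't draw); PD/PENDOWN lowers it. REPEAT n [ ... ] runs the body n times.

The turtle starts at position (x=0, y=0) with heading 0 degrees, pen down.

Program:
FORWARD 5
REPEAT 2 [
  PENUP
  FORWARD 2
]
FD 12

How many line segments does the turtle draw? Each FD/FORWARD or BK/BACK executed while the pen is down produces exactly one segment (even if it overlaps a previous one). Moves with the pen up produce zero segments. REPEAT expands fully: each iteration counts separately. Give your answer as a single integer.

Executing turtle program step by step:
Start: pos=(0,0), heading=0, pen down
FD 5: (0,0) -> (5,0) [heading=0, draw]
REPEAT 2 [
  -- iteration 1/2 --
  PU: pen up
  FD 2: (5,0) -> (7,0) [heading=0, move]
  -- iteration 2/2 --
  PU: pen up
  FD 2: (7,0) -> (9,0) [heading=0, move]
]
FD 12: (9,0) -> (21,0) [heading=0, move]
Final: pos=(21,0), heading=0, 1 segment(s) drawn
Segments drawn: 1

Answer: 1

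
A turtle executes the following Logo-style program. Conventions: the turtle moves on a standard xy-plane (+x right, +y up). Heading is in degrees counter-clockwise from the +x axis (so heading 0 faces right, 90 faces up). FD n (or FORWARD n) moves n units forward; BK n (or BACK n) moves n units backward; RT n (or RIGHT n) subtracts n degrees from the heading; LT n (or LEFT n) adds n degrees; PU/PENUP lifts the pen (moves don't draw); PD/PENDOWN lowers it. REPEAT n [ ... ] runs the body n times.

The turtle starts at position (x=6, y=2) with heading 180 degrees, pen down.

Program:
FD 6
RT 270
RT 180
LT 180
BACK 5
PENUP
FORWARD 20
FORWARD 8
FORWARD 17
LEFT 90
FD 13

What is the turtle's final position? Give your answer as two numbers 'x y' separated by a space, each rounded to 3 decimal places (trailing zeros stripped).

Executing turtle program step by step:
Start: pos=(6,2), heading=180, pen down
FD 6: (6,2) -> (0,2) [heading=180, draw]
RT 270: heading 180 -> 270
RT 180: heading 270 -> 90
LT 180: heading 90 -> 270
BK 5: (0,2) -> (0,7) [heading=270, draw]
PU: pen up
FD 20: (0,7) -> (0,-13) [heading=270, move]
FD 8: (0,-13) -> (0,-21) [heading=270, move]
FD 17: (0,-21) -> (0,-38) [heading=270, move]
LT 90: heading 270 -> 0
FD 13: (0,-38) -> (13,-38) [heading=0, move]
Final: pos=(13,-38), heading=0, 2 segment(s) drawn

Answer: 13 -38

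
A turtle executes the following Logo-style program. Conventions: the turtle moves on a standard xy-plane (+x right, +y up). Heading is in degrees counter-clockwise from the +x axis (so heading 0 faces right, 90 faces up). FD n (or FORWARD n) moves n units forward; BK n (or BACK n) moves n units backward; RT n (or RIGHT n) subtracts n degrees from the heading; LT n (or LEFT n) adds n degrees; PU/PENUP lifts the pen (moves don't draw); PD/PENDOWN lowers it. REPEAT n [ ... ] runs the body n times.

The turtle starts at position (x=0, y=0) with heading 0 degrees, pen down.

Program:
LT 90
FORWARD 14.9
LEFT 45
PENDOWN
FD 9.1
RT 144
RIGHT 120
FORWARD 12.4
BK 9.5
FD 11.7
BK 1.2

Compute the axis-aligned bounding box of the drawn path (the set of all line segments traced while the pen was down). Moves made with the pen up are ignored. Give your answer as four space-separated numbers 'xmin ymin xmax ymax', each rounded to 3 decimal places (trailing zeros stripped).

Answer: -15.623 0 0 21.335

Derivation:
Executing turtle program step by step:
Start: pos=(0,0), heading=0, pen down
LT 90: heading 0 -> 90
FD 14.9: (0,0) -> (0,14.9) [heading=90, draw]
LT 45: heading 90 -> 135
PD: pen down
FD 9.1: (0,14.9) -> (-6.435,21.335) [heading=135, draw]
RT 144: heading 135 -> 351
RT 120: heading 351 -> 231
FD 12.4: (-6.435,21.335) -> (-14.238,11.698) [heading=231, draw]
BK 9.5: (-14.238,11.698) -> (-8.26,19.081) [heading=231, draw]
FD 11.7: (-8.26,19.081) -> (-15.623,9.988) [heading=231, draw]
BK 1.2: (-15.623,9.988) -> (-14.868,10.921) [heading=231, draw]
Final: pos=(-14.868,10.921), heading=231, 6 segment(s) drawn

Segment endpoints: x in {-15.623, -14.868, -14.238, -8.26, -6.435, 0, 0}, y in {0, 9.988, 10.921, 11.698, 14.9, 19.081, 21.335}
xmin=-15.623, ymin=0, xmax=0, ymax=21.335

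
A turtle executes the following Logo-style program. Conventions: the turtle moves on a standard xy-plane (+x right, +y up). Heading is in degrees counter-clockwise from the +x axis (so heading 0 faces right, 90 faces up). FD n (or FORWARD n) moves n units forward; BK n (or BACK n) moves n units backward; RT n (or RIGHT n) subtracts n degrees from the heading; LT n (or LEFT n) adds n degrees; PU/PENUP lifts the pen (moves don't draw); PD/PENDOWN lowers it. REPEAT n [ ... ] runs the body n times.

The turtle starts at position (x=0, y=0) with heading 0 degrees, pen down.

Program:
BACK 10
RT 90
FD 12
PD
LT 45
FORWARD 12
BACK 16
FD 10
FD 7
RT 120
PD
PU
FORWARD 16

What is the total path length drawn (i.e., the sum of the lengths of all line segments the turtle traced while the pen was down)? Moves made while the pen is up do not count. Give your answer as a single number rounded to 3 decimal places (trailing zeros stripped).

Executing turtle program step by step:
Start: pos=(0,0), heading=0, pen down
BK 10: (0,0) -> (-10,0) [heading=0, draw]
RT 90: heading 0 -> 270
FD 12: (-10,0) -> (-10,-12) [heading=270, draw]
PD: pen down
LT 45: heading 270 -> 315
FD 12: (-10,-12) -> (-1.515,-20.485) [heading=315, draw]
BK 16: (-1.515,-20.485) -> (-12.828,-9.172) [heading=315, draw]
FD 10: (-12.828,-9.172) -> (-5.757,-16.243) [heading=315, draw]
FD 7: (-5.757,-16.243) -> (-0.808,-21.192) [heading=315, draw]
RT 120: heading 315 -> 195
PD: pen down
PU: pen up
FD 16: (-0.808,-21.192) -> (-16.262,-25.333) [heading=195, move]
Final: pos=(-16.262,-25.333), heading=195, 6 segment(s) drawn

Segment lengths:
  seg 1: (0,0) -> (-10,0), length = 10
  seg 2: (-10,0) -> (-10,-12), length = 12
  seg 3: (-10,-12) -> (-1.515,-20.485), length = 12
  seg 4: (-1.515,-20.485) -> (-12.828,-9.172), length = 16
  seg 5: (-12.828,-9.172) -> (-5.757,-16.243), length = 10
  seg 6: (-5.757,-16.243) -> (-0.808,-21.192), length = 7
Total = 67

Answer: 67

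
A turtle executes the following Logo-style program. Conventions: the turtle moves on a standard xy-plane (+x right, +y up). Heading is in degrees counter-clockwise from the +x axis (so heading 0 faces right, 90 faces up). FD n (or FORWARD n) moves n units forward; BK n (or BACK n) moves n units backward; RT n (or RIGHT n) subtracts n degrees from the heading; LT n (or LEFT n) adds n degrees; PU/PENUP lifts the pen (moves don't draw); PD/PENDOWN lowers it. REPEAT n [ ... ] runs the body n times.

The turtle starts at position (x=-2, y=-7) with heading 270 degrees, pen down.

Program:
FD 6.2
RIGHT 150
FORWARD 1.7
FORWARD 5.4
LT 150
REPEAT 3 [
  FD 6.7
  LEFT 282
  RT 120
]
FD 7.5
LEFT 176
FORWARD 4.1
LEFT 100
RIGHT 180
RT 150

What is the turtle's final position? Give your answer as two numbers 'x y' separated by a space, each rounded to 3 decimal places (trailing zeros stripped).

Executing turtle program step by step:
Start: pos=(-2,-7), heading=270, pen down
FD 6.2: (-2,-7) -> (-2,-13.2) [heading=270, draw]
RT 150: heading 270 -> 120
FD 1.7: (-2,-13.2) -> (-2.85,-11.728) [heading=120, draw]
FD 5.4: (-2.85,-11.728) -> (-5.55,-7.051) [heading=120, draw]
LT 150: heading 120 -> 270
REPEAT 3 [
  -- iteration 1/3 --
  FD 6.7: (-5.55,-7.051) -> (-5.55,-13.751) [heading=270, draw]
  LT 282: heading 270 -> 192
  RT 120: heading 192 -> 72
  -- iteration 2/3 --
  FD 6.7: (-5.55,-13.751) -> (-3.48,-7.379) [heading=72, draw]
  LT 282: heading 72 -> 354
  RT 120: heading 354 -> 234
  -- iteration 3/3 --
  FD 6.7: (-3.48,-7.379) -> (-7.418,-12.8) [heading=234, draw]
  LT 282: heading 234 -> 156
  RT 120: heading 156 -> 36
]
FD 7.5: (-7.418,-12.8) -> (-1.35,-8.391) [heading=36, draw]
LT 176: heading 36 -> 212
FD 4.1: (-1.35,-8.391) -> (-4.827,-10.564) [heading=212, draw]
LT 100: heading 212 -> 312
RT 180: heading 312 -> 132
RT 150: heading 132 -> 342
Final: pos=(-4.827,-10.564), heading=342, 8 segment(s) drawn

Answer: -4.827 -10.564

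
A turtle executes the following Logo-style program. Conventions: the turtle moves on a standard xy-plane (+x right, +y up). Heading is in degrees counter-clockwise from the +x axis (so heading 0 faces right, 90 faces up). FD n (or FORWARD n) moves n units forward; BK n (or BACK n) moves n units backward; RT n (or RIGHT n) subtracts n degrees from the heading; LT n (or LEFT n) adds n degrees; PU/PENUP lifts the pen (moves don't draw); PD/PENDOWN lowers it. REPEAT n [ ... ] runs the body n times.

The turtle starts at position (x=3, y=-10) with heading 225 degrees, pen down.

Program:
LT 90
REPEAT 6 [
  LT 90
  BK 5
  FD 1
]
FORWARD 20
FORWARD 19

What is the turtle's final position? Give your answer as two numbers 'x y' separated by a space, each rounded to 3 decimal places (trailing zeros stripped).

Answer: -24.577 11.92

Derivation:
Executing turtle program step by step:
Start: pos=(3,-10), heading=225, pen down
LT 90: heading 225 -> 315
REPEAT 6 [
  -- iteration 1/6 --
  LT 90: heading 315 -> 45
  BK 5: (3,-10) -> (-0.536,-13.536) [heading=45, draw]
  FD 1: (-0.536,-13.536) -> (0.172,-12.828) [heading=45, draw]
  -- iteration 2/6 --
  LT 90: heading 45 -> 135
  BK 5: (0.172,-12.828) -> (3.707,-16.364) [heading=135, draw]
  FD 1: (3.707,-16.364) -> (3,-15.657) [heading=135, draw]
  -- iteration 3/6 --
  LT 90: heading 135 -> 225
  BK 5: (3,-15.657) -> (6.536,-12.121) [heading=225, draw]
  FD 1: (6.536,-12.121) -> (5.828,-12.828) [heading=225, draw]
  -- iteration 4/6 --
  LT 90: heading 225 -> 315
  BK 5: (5.828,-12.828) -> (2.293,-9.293) [heading=315, draw]
  FD 1: (2.293,-9.293) -> (3,-10) [heading=315, draw]
  -- iteration 5/6 --
  LT 90: heading 315 -> 45
  BK 5: (3,-10) -> (-0.536,-13.536) [heading=45, draw]
  FD 1: (-0.536,-13.536) -> (0.172,-12.828) [heading=45, draw]
  -- iteration 6/6 --
  LT 90: heading 45 -> 135
  BK 5: (0.172,-12.828) -> (3.707,-16.364) [heading=135, draw]
  FD 1: (3.707,-16.364) -> (3,-15.657) [heading=135, draw]
]
FD 20: (3,-15.657) -> (-11.142,-1.515) [heading=135, draw]
FD 19: (-11.142,-1.515) -> (-24.577,11.92) [heading=135, draw]
Final: pos=(-24.577,11.92), heading=135, 14 segment(s) drawn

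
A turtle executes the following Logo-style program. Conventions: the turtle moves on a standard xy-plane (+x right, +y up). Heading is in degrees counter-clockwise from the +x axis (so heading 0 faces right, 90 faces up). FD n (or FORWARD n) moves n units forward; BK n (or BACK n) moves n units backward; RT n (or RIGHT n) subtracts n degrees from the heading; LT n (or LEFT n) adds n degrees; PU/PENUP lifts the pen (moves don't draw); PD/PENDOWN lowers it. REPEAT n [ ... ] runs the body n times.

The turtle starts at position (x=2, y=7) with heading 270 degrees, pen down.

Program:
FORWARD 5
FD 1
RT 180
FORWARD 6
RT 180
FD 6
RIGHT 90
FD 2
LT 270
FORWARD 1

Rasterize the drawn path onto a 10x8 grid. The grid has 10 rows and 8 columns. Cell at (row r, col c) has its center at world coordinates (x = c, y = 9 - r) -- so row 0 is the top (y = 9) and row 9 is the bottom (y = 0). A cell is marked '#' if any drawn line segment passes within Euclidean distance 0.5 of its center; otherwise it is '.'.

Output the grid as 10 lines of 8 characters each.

Answer: ........
........
..#.....
..#.....
..#.....
..#.....
..#.....
#.#.....
###.....
........

Derivation:
Segment 0: (2,7) -> (2,2)
Segment 1: (2,2) -> (2,1)
Segment 2: (2,1) -> (2,7)
Segment 3: (2,7) -> (2,1)
Segment 4: (2,1) -> (-0,1)
Segment 5: (-0,1) -> (-0,2)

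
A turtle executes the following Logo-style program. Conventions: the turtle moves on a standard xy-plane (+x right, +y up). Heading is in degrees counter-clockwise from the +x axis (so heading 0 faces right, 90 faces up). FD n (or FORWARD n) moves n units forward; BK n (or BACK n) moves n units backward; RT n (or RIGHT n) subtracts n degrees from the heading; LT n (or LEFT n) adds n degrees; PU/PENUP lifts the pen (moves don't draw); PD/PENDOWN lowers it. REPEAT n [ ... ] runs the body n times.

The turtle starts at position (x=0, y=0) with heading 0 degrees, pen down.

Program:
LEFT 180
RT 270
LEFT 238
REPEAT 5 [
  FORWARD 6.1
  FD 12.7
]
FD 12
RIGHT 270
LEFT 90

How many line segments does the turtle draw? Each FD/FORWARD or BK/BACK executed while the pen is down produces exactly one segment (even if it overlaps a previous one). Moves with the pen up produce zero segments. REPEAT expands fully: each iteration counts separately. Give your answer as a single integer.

Answer: 11

Derivation:
Executing turtle program step by step:
Start: pos=(0,0), heading=0, pen down
LT 180: heading 0 -> 180
RT 270: heading 180 -> 270
LT 238: heading 270 -> 148
REPEAT 5 [
  -- iteration 1/5 --
  FD 6.1: (0,0) -> (-5.173,3.233) [heading=148, draw]
  FD 12.7: (-5.173,3.233) -> (-15.943,9.962) [heading=148, draw]
  -- iteration 2/5 --
  FD 6.1: (-15.943,9.962) -> (-21.116,13.195) [heading=148, draw]
  FD 12.7: (-21.116,13.195) -> (-31.887,19.925) [heading=148, draw]
  -- iteration 3/5 --
  FD 6.1: (-31.887,19.925) -> (-37.06,23.157) [heading=148, draw]
  FD 12.7: (-37.06,23.157) -> (-47.83,29.887) [heading=148, draw]
  -- iteration 4/5 --
  FD 6.1: (-47.83,29.887) -> (-53.003,33.12) [heading=148, draw]
  FD 12.7: (-53.003,33.12) -> (-63.773,39.85) [heading=148, draw]
  -- iteration 5/5 --
  FD 6.1: (-63.773,39.85) -> (-68.946,43.082) [heading=148, draw]
  FD 12.7: (-68.946,43.082) -> (-79.717,49.812) [heading=148, draw]
]
FD 12: (-79.717,49.812) -> (-89.893,56.171) [heading=148, draw]
RT 270: heading 148 -> 238
LT 90: heading 238 -> 328
Final: pos=(-89.893,56.171), heading=328, 11 segment(s) drawn
Segments drawn: 11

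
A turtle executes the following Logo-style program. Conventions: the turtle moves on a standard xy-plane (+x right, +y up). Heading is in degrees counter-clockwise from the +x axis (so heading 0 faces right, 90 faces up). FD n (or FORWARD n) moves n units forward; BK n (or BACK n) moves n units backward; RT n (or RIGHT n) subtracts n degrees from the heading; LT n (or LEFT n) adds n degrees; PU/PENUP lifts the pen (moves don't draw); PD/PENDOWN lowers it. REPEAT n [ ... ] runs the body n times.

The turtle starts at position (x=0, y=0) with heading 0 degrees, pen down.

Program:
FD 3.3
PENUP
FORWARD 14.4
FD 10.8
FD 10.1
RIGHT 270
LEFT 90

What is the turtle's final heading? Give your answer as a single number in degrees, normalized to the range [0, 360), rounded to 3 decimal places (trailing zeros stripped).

Executing turtle program step by step:
Start: pos=(0,0), heading=0, pen down
FD 3.3: (0,0) -> (3.3,0) [heading=0, draw]
PU: pen up
FD 14.4: (3.3,0) -> (17.7,0) [heading=0, move]
FD 10.8: (17.7,0) -> (28.5,0) [heading=0, move]
FD 10.1: (28.5,0) -> (38.6,0) [heading=0, move]
RT 270: heading 0 -> 90
LT 90: heading 90 -> 180
Final: pos=(38.6,0), heading=180, 1 segment(s) drawn

Answer: 180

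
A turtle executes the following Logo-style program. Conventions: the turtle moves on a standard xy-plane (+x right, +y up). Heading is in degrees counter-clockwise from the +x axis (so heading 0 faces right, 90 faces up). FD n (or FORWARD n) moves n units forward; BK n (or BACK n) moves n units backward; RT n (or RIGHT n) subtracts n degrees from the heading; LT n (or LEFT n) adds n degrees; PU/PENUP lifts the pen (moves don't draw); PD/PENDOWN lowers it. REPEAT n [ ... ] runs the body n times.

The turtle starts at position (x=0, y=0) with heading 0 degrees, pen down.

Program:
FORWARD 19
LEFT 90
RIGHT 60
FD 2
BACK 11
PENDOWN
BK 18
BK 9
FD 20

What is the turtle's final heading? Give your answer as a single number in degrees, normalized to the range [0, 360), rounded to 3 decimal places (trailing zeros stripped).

Executing turtle program step by step:
Start: pos=(0,0), heading=0, pen down
FD 19: (0,0) -> (19,0) [heading=0, draw]
LT 90: heading 0 -> 90
RT 60: heading 90 -> 30
FD 2: (19,0) -> (20.732,1) [heading=30, draw]
BK 11: (20.732,1) -> (11.206,-4.5) [heading=30, draw]
PD: pen down
BK 18: (11.206,-4.5) -> (-4.383,-13.5) [heading=30, draw]
BK 9: (-4.383,-13.5) -> (-12.177,-18) [heading=30, draw]
FD 20: (-12.177,-18) -> (5.144,-8) [heading=30, draw]
Final: pos=(5.144,-8), heading=30, 6 segment(s) drawn

Answer: 30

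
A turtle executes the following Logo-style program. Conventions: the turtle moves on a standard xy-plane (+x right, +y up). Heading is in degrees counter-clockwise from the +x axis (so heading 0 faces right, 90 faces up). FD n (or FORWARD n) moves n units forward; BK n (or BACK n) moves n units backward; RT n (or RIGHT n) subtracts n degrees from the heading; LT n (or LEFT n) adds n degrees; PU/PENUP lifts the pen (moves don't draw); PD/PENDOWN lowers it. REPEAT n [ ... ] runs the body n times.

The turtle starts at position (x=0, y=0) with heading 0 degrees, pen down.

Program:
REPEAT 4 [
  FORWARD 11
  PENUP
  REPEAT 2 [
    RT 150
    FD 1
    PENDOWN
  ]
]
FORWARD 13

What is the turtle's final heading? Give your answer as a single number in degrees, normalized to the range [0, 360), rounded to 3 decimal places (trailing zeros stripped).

Executing turtle program step by step:
Start: pos=(0,0), heading=0, pen down
REPEAT 4 [
  -- iteration 1/4 --
  FD 11: (0,0) -> (11,0) [heading=0, draw]
  PU: pen up
  REPEAT 2 [
    -- iteration 1/2 --
    RT 150: heading 0 -> 210
    FD 1: (11,0) -> (10.134,-0.5) [heading=210, move]
    PD: pen down
    -- iteration 2/2 --
    RT 150: heading 210 -> 60
    FD 1: (10.134,-0.5) -> (10.634,0.366) [heading=60, draw]
    PD: pen down
  ]
  -- iteration 2/4 --
  FD 11: (10.634,0.366) -> (16.134,9.892) [heading=60, draw]
  PU: pen up
  REPEAT 2 [
    -- iteration 1/2 --
    RT 150: heading 60 -> 270
    FD 1: (16.134,9.892) -> (16.134,8.892) [heading=270, move]
    PD: pen down
    -- iteration 2/2 --
    RT 150: heading 270 -> 120
    FD 1: (16.134,8.892) -> (15.634,9.758) [heading=120, draw]
    PD: pen down
  ]
  -- iteration 3/4 --
  FD 11: (15.634,9.758) -> (10.134,19.285) [heading=120, draw]
  PU: pen up
  REPEAT 2 [
    -- iteration 1/2 --
    RT 150: heading 120 -> 330
    FD 1: (10.134,19.285) -> (11,18.785) [heading=330, move]
    PD: pen down
    -- iteration 2/2 --
    RT 150: heading 330 -> 180
    FD 1: (11,18.785) -> (10,18.785) [heading=180, draw]
    PD: pen down
  ]
  -- iteration 4/4 --
  FD 11: (10,18.785) -> (-1,18.785) [heading=180, draw]
  PU: pen up
  REPEAT 2 [
    -- iteration 1/2 --
    RT 150: heading 180 -> 30
    FD 1: (-1,18.785) -> (-0.134,19.285) [heading=30, move]
    PD: pen down
    -- iteration 2/2 --
    RT 150: heading 30 -> 240
    FD 1: (-0.134,19.285) -> (-0.634,18.419) [heading=240, draw]
    PD: pen down
  ]
]
FD 13: (-0.634,18.419) -> (-7.134,7.16) [heading=240, draw]
Final: pos=(-7.134,7.16), heading=240, 9 segment(s) drawn

Answer: 240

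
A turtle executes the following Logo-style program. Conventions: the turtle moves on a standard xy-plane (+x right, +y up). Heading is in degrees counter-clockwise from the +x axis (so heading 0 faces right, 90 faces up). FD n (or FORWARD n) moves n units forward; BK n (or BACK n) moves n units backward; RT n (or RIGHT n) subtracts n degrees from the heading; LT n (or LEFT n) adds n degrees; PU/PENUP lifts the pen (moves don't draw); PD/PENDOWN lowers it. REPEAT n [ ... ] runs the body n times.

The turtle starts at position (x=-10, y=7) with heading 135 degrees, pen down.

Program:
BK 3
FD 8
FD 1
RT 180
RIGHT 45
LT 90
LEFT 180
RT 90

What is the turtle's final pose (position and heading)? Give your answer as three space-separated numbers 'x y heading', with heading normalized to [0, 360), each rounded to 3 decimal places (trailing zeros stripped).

Answer: -14.243 11.243 90

Derivation:
Executing turtle program step by step:
Start: pos=(-10,7), heading=135, pen down
BK 3: (-10,7) -> (-7.879,4.879) [heading=135, draw]
FD 8: (-7.879,4.879) -> (-13.536,10.536) [heading=135, draw]
FD 1: (-13.536,10.536) -> (-14.243,11.243) [heading=135, draw]
RT 180: heading 135 -> 315
RT 45: heading 315 -> 270
LT 90: heading 270 -> 0
LT 180: heading 0 -> 180
RT 90: heading 180 -> 90
Final: pos=(-14.243,11.243), heading=90, 3 segment(s) drawn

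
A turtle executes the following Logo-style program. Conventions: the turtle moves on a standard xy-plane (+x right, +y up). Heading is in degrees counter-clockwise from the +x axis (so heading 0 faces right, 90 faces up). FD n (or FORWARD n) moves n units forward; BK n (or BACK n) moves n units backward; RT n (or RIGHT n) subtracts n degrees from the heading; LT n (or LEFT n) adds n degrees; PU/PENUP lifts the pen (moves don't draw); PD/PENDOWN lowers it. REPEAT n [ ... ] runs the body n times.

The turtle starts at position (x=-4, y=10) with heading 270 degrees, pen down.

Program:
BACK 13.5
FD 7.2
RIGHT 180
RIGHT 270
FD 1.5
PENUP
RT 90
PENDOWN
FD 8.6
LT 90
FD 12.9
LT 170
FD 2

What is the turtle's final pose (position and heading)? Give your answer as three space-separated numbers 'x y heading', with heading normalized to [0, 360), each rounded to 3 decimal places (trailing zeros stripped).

Executing turtle program step by step:
Start: pos=(-4,10), heading=270, pen down
BK 13.5: (-4,10) -> (-4,23.5) [heading=270, draw]
FD 7.2: (-4,23.5) -> (-4,16.3) [heading=270, draw]
RT 180: heading 270 -> 90
RT 270: heading 90 -> 180
FD 1.5: (-4,16.3) -> (-5.5,16.3) [heading=180, draw]
PU: pen up
RT 90: heading 180 -> 90
PD: pen down
FD 8.6: (-5.5,16.3) -> (-5.5,24.9) [heading=90, draw]
LT 90: heading 90 -> 180
FD 12.9: (-5.5,24.9) -> (-18.4,24.9) [heading=180, draw]
LT 170: heading 180 -> 350
FD 2: (-18.4,24.9) -> (-16.43,24.553) [heading=350, draw]
Final: pos=(-16.43,24.553), heading=350, 6 segment(s) drawn

Answer: -16.43 24.553 350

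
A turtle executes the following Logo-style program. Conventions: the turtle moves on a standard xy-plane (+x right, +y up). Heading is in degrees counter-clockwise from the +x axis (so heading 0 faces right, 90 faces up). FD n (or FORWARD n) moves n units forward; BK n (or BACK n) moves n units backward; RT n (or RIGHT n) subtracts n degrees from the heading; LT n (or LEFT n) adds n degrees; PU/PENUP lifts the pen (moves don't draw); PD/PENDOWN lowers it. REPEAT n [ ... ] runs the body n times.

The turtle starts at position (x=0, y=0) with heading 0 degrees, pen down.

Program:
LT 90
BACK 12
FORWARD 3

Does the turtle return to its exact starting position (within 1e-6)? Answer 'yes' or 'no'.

Executing turtle program step by step:
Start: pos=(0,0), heading=0, pen down
LT 90: heading 0 -> 90
BK 12: (0,0) -> (0,-12) [heading=90, draw]
FD 3: (0,-12) -> (0,-9) [heading=90, draw]
Final: pos=(0,-9), heading=90, 2 segment(s) drawn

Start position: (0, 0)
Final position: (0, -9)
Distance = 9; >= 1e-6 -> NOT closed

Answer: no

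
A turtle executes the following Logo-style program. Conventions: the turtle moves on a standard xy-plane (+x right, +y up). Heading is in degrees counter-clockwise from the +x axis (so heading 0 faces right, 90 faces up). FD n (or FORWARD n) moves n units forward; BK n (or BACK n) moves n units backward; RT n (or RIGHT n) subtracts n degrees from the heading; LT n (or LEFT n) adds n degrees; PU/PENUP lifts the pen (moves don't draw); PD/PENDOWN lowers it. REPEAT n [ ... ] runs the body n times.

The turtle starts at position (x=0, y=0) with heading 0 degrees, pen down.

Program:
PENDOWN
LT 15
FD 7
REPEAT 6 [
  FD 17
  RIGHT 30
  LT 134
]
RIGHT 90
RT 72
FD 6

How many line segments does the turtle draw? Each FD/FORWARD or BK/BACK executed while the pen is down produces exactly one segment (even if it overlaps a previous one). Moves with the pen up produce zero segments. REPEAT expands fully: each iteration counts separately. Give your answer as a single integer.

Answer: 8

Derivation:
Executing turtle program step by step:
Start: pos=(0,0), heading=0, pen down
PD: pen down
LT 15: heading 0 -> 15
FD 7: (0,0) -> (6.761,1.812) [heading=15, draw]
REPEAT 6 [
  -- iteration 1/6 --
  FD 17: (6.761,1.812) -> (23.182,6.212) [heading=15, draw]
  RT 30: heading 15 -> 345
  LT 134: heading 345 -> 119
  -- iteration 2/6 --
  FD 17: (23.182,6.212) -> (14.94,21.08) [heading=119, draw]
  RT 30: heading 119 -> 89
  LT 134: heading 89 -> 223
  -- iteration 3/6 --
  FD 17: (14.94,21.08) -> (2.507,9.486) [heading=223, draw]
  RT 30: heading 223 -> 193
  LT 134: heading 193 -> 327
  -- iteration 4/6 --
  FD 17: (2.507,9.486) -> (16.765,0.227) [heading=327, draw]
  RT 30: heading 327 -> 297
  LT 134: heading 297 -> 71
  -- iteration 5/6 --
  FD 17: (16.765,0.227) -> (22.3,16.301) [heading=71, draw]
  RT 30: heading 71 -> 41
  LT 134: heading 41 -> 175
  -- iteration 6/6 --
  FD 17: (22.3,16.301) -> (5.364,17.783) [heading=175, draw]
  RT 30: heading 175 -> 145
  LT 134: heading 145 -> 279
]
RT 90: heading 279 -> 189
RT 72: heading 189 -> 117
FD 6: (5.364,17.783) -> (2.64,23.129) [heading=117, draw]
Final: pos=(2.64,23.129), heading=117, 8 segment(s) drawn
Segments drawn: 8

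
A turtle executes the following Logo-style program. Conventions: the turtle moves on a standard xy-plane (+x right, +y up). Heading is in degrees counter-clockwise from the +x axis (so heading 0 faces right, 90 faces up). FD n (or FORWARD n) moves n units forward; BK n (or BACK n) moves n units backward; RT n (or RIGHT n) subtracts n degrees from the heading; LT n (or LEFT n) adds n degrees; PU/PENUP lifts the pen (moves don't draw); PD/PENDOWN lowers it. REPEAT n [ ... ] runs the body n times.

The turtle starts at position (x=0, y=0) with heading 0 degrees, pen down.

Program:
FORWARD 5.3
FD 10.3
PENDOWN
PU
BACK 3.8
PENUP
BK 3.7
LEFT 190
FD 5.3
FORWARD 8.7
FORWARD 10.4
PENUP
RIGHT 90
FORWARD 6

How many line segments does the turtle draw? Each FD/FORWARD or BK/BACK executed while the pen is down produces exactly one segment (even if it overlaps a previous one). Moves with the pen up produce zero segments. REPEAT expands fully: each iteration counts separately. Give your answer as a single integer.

Executing turtle program step by step:
Start: pos=(0,0), heading=0, pen down
FD 5.3: (0,0) -> (5.3,0) [heading=0, draw]
FD 10.3: (5.3,0) -> (15.6,0) [heading=0, draw]
PD: pen down
PU: pen up
BK 3.8: (15.6,0) -> (11.8,0) [heading=0, move]
PU: pen up
BK 3.7: (11.8,0) -> (8.1,0) [heading=0, move]
LT 190: heading 0 -> 190
FD 5.3: (8.1,0) -> (2.881,-0.92) [heading=190, move]
FD 8.7: (2.881,-0.92) -> (-5.687,-2.431) [heading=190, move]
FD 10.4: (-5.687,-2.431) -> (-15.929,-4.237) [heading=190, move]
PU: pen up
RT 90: heading 190 -> 100
FD 6: (-15.929,-4.237) -> (-16.971,1.672) [heading=100, move]
Final: pos=(-16.971,1.672), heading=100, 2 segment(s) drawn
Segments drawn: 2

Answer: 2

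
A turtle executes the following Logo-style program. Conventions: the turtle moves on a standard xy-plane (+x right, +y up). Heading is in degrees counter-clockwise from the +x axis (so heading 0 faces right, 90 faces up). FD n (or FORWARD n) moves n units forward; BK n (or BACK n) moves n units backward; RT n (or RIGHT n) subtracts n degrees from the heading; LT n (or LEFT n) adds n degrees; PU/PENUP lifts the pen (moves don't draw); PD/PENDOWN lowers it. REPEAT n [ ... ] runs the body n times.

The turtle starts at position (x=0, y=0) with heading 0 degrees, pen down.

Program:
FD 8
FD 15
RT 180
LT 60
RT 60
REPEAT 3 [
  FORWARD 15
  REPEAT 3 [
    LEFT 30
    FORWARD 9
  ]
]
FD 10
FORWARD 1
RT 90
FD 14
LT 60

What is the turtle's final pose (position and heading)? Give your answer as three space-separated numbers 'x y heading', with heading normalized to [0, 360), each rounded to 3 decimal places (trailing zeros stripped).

Answer: 58.294 -16.294 60

Derivation:
Executing turtle program step by step:
Start: pos=(0,0), heading=0, pen down
FD 8: (0,0) -> (8,0) [heading=0, draw]
FD 15: (8,0) -> (23,0) [heading=0, draw]
RT 180: heading 0 -> 180
LT 60: heading 180 -> 240
RT 60: heading 240 -> 180
REPEAT 3 [
  -- iteration 1/3 --
  FD 15: (23,0) -> (8,0) [heading=180, draw]
  REPEAT 3 [
    -- iteration 1/3 --
    LT 30: heading 180 -> 210
    FD 9: (8,0) -> (0.206,-4.5) [heading=210, draw]
    -- iteration 2/3 --
    LT 30: heading 210 -> 240
    FD 9: (0.206,-4.5) -> (-4.294,-12.294) [heading=240, draw]
    -- iteration 3/3 --
    LT 30: heading 240 -> 270
    FD 9: (-4.294,-12.294) -> (-4.294,-21.294) [heading=270, draw]
  ]
  -- iteration 2/3 --
  FD 15: (-4.294,-21.294) -> (-4.294,-36.294) [heading=270, draw]
  REPEAT 3 [
    -- iteration 1/3 --
    LT 30: heading 270 -> 300
    FD 9: (-4.294,-36.294) -> (0.206,-44.088) [heading=300, draw]
    -- iteration 2/3 --
    LT 30: heading 300 -> 330
    FD 9: (0.206,-44.088) -> (8,-48.588) [heading=330, draw]
    -- iteration 3/3 --
    LT 30: heading 330 -> 0
    FD 9: (8,-48.588) -> (17,-48.588) [heading=0, draw]
  ]
  -- iteration 3/3 --
  FD 15: (17,-48.588) -> (32,-48.588) [heading=0, draw]
  REPEAT 3 [
    -- iteration 1/3 --
    LT 30: heading 0 -> 30
    FD 9: (32,-48.588) -> (39.794,-44.088) [heading=30, draw]
    -- iteration 2/3 --
    LT 30: heading 30 -> 60
    FD 9: (39.794,-44.088) -> (44.294,-36.294) [heading=60, draw]
    -- iteration 3/3 --
    LT 30: heading 60 -> 90
    FD 9: (44.294,-36.294) -> (44.294,-27.294) [heading=90, draw]
  ]
]
FD 10: (44.294,-27.294) -> (44.294,-17.294) [heading=90, draw]
FD 1: (44.294,-17.294) -> (44.294,-16.294) [heading=90, draw]
RT 90: heading 90 -> 0
FD 14: (44.294,-16.294) -> (58.294,-16.294) [heading=0, draw]
LT 60: heading 0 -> 60
Final: pos=(58.294,-16.294), heading=60, 17 segment(s) drawn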